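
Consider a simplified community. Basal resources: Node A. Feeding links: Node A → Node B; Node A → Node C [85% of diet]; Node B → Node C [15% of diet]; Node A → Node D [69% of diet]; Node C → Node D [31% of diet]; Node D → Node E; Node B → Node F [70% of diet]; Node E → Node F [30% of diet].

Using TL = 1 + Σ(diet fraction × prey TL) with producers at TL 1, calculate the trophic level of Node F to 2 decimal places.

3.41

Node B: 1 + 1 = 2
Node C: 1 + (0.85×1 + 0.15×2) = 2.15
Node D: 1 + (0.69×1 + 0.31×2.15) = 2.3565
Node E: 1 + 2.3565 = 3.3565
Node F: 1 + (0.7×2 + 0.3×3.3565) = 3.40695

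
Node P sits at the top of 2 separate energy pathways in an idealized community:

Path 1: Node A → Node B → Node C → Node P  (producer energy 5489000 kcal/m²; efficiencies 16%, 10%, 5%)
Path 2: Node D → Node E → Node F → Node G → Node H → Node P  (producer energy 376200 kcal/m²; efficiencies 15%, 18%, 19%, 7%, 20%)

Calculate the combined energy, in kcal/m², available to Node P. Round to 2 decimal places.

Path 1: 5489000 × 0.16 × 0.1 × 0.05 = 4391.2 kcal/m²
Path 2: 376200 × 0.15 × 0.18 × 0.19 × 0.07 × 0.2 = 27.018684 kcal/m²
Total at Node P: 4391.2 + 27.018684 = 4418.218684 kcal/m²

4418.22 kcal/m²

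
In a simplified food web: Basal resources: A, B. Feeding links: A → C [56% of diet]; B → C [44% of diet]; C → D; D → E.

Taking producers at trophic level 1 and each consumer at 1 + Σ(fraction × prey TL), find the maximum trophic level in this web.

C: 1 + (0.56×1 + 0.44×1) = 2
D: 1 + 2 = 3
E: 1 + 3 = 4

4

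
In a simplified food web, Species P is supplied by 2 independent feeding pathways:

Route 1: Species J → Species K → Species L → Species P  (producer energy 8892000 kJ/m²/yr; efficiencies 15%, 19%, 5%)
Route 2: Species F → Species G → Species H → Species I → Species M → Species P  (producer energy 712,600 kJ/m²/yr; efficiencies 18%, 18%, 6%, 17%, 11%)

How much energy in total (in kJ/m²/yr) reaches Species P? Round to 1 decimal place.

12697.0 kJ/m²/yr

Route 1: 8892000 × 0.15 × 0.19 × 0.05 = 12671.1 kJ/m²/yr
Route 2: 712600 × 0.18 × 0.18 × 0.06 × 0.17 × 0.11 = 25.90500528 kJ/m²/yr
Total at Species P: 12671.1 + 25.90500528 = 12697.00500528 kJ/m²/yr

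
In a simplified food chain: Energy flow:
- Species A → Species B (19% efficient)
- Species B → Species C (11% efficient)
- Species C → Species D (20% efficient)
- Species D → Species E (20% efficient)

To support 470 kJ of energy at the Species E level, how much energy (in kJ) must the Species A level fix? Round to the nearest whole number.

562201 kJ

Cumulative transfer efficiency: 0.19 × 0.11 × 0.2 × 0.2 = 0.000836
Species A energy = 470 / 0.000836 = 562201 kJ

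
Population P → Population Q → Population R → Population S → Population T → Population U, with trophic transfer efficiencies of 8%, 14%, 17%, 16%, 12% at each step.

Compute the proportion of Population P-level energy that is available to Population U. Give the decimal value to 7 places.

0.0000366

Product of link efficiencies: 0.08 × 0.14 × 0.17 × 0.16 × 0.12 = 0.0000365568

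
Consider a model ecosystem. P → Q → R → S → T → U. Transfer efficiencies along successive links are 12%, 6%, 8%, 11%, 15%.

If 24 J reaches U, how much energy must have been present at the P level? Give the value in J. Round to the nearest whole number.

Cumulative transfer efficiency: 0.12 × 0.06 × 0.08 × 0.11 × 0.15 = 0.000009504
P energy = 24 / 0.000009504 = 2525253 J

2525253 J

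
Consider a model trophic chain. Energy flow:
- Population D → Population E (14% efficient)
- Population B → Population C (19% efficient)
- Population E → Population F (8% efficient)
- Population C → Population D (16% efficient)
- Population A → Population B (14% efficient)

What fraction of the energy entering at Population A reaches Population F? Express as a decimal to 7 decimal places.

Product of link efficiencies: 0.14 × 0.19 × 0.16 × 0.14 × 0.08 = 0.0000476672

0.0000477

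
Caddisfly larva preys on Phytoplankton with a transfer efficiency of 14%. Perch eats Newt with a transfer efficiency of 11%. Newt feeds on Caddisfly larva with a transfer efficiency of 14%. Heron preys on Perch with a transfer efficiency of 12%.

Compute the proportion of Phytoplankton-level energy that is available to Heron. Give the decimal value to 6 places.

Product of link efficiencies: 0.14 × 0.14 × 0.11 × 0.12 = 0.00025872

0.000259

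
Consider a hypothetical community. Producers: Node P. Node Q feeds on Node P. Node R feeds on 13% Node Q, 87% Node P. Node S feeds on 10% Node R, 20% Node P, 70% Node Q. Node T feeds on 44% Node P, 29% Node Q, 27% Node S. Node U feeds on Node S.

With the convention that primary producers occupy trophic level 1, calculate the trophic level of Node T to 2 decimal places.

2.78

Node Q: 1 + 1 = 2
Node R: 1 + (0.13×2 + 0.87×1) = 2.13
Node S: 1 + (0.1×2.13 + 0.2×1 + 0.7×2) = 2.813
Node T: 1 + (0.44×1 + 0.29×2 + 0.27×2.813) = 2.77951
Node U: 1 + 2.813 = 3.813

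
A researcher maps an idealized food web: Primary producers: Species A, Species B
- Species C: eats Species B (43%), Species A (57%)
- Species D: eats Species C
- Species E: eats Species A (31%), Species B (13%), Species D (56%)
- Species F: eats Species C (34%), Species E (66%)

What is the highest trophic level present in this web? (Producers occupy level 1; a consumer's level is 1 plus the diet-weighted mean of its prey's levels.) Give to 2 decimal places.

Species C: 1 + (0.43×1 + 0.57×1) = 2
Species D: 1 + 2 = 3
Species E: 1 + (0.31×1 + 0.13×1 + 0.56×3) = 3.12
Species F: 1 + (0.34×2 + 0.66×3.12) = 3.7392

3.74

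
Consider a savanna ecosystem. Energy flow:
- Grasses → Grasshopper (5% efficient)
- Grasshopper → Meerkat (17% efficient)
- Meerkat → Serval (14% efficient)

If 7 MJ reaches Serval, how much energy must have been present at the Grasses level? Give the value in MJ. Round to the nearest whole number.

Cumulative transfer efficiency: 0.05 × 0.17 × 0.14 = 0.00119
Grasses energy = 7 / 0.00119 = 5882 MJ

5882 MJ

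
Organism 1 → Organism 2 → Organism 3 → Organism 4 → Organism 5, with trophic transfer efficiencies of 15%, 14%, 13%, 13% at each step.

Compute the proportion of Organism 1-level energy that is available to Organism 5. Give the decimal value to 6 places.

Product of link efficiencies: 0.15 × 0.14 × 0.13 × 0.13 = 0.0003549

0.000355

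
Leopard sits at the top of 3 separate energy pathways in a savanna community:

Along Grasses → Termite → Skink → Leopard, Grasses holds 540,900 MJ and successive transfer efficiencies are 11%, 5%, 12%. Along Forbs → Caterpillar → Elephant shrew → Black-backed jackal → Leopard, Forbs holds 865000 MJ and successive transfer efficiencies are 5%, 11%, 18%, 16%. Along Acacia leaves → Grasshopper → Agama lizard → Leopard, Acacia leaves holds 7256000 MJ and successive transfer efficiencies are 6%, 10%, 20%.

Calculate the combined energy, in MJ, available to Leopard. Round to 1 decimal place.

Via Grasses: 540900 × 0.11 × 0.05 × 0.12 = 356.994 MJ
Via Forbs: 865000 × 0.05 × 0.11 × 0.18 × 0.16 = 137.016 MJ
Via Acacia leaves: 7256000 × 0.06 × 0.1 × 0.2 = 8707.2 MJ
Total at Leopard: 356.994 + 137.016 + 8707.2 = 9201.21 MJ

9201.2 MJ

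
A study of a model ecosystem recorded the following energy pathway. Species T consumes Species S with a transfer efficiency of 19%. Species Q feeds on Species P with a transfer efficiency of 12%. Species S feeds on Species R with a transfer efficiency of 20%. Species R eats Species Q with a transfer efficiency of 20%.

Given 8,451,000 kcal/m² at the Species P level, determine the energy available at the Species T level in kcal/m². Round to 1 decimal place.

7707.3 kcal/m²

Species Q: 8451000 × 0.12 = 1014120 kcal/m²
Species R: 1014120 × 0.2 = 202824 kcal/m²
Species S: 202824 × 0.2 = 40564.8 kcal/m²
Species T: 40564.8 × 0.19 = 7707.312 kcal/m²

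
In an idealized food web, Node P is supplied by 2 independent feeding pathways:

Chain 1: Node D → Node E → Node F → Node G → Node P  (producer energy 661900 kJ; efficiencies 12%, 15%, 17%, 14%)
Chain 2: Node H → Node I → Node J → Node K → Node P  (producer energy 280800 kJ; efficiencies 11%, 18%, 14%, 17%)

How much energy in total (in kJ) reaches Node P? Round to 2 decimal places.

415.88 kJ

Chain 1: 661900 × 0.12 × 0.15 × 0.17 × 0.14 = 283.55796 kJ
Chain 2: 280800 × 0.11 × 0.18 × 0.14 × 0.17 = 132.324192 kJ
Total at Node P: 283.55796 + 132.324192 = 415.882152 kJ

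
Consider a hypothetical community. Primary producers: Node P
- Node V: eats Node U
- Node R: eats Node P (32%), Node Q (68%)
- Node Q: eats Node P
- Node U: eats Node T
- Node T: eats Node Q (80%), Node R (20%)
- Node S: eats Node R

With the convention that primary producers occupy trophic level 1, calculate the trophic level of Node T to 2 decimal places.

Node Q: 1 + 1 = 2
Node R: 1 + (0.32×1 + 0.68×2) = 2.68
Node S: 1 + 2.68 = 3.68
Node T: 1 + (0.8×2 + 0.2×2.68) = 3.136
Node U: 1 + 3.136 = 4.136
Node V: 1 + 4.136 = 5.136

3.14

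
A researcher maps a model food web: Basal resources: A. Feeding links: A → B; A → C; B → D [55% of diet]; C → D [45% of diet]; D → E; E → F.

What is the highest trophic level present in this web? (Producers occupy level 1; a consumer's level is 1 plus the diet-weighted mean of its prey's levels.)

B: 1 + 1 = 2
C: 1 + 1 = 2
D: 1 + (0.55×2 + 0.45×2) = 3
E: 1 + 3 = 4
F: 1 + 4 = 5

5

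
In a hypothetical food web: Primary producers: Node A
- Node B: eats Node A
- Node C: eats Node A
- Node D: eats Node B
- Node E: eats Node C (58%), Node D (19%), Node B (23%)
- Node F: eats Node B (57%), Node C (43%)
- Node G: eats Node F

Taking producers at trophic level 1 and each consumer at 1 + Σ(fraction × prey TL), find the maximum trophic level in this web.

Node B: 1 + 1 = 2
Node C: 1 + 1 = 2
Node D: 1 + 2 = 3
Node E: 1 + (0.58×2 + 0.19×3 + 0.23×2) = 3.19
Node F: 1 + (0.57×2 + 0.43×2) = 3
Node G: 1 + 3 = 4

4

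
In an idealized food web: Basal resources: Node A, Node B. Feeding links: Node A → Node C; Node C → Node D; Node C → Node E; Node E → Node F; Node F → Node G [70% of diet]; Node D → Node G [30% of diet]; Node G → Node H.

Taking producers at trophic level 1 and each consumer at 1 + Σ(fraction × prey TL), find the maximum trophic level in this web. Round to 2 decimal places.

5.70

Node C: 1 + 1 = 2
Node D: 1 + 2 = 3
Node E: 1 + 2 = 3
Node F: 1 + 3 = 4
Node G: 1 + (0.7×4 + 0.3×3) = 4.7
Node H: 1 + 4.7 = 5.7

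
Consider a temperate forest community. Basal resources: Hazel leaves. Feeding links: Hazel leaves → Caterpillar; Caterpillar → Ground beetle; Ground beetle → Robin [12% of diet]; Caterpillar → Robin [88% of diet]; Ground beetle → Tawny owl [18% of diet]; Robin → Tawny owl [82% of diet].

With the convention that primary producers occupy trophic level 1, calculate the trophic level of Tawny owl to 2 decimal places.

4.10

Caterpillar: 1 + 1 = 2
Ground beetle: 1 + 2 = 3
Robin: 1 + (0.12×3 + 0.88×2) = 3.12
Tawny owl: 1 + (0.18×3 + 0.82×3.12) = 4.0984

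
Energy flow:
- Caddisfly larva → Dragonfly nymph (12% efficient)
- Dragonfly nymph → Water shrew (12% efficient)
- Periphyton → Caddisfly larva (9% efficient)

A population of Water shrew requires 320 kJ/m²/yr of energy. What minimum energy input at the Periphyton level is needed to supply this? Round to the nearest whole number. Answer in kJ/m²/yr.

246914 kJ/m²/yr

Cumulative transfer efficiency: 0.09 × 0.12 × 0.12 = 0.001296
Periphyton energy = 320 / 0.001296 = 246914 kJ/m²/yr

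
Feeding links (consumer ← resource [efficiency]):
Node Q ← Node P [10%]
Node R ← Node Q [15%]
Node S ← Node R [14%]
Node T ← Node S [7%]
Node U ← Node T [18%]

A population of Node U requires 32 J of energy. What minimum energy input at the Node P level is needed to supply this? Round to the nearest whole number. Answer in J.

Cumulative transfer efficiency: 0.1 × 0.15 × 0.14 × 0.07 × 0.18 = 0.00002646
Node P energy = 32 / 0.00002646 = 1209373 J

1209373 J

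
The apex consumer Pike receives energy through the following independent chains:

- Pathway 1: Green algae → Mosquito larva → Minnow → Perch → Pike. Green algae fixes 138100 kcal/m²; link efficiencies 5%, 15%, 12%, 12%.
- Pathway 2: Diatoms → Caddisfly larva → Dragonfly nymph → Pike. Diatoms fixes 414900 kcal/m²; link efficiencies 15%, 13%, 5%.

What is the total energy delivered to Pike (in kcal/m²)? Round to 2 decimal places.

419.44 kcal/m²

Pathway 1: 138100 × 0.05 × 0.15 × 0.12 × 0.12 = 14.9148 kcal/m²
Pathway 2: 414900 × 0.15 × 0.13 × 0.05 = 404.5275 kcal/m²
Total at Pike: 14.9148 + 404.5275 = 419.4423 kcal/m²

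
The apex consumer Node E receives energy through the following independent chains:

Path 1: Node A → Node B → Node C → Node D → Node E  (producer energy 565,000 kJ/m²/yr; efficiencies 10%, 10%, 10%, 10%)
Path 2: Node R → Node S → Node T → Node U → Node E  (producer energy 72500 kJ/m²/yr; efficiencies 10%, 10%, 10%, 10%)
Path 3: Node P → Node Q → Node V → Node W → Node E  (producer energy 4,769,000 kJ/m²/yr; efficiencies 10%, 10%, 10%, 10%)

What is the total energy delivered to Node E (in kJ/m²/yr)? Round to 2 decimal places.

540.65 kJ/m²/yr

Path 1: 565000 × 0.1 × 0.1 × 0.1 × 0.1 = 56.5 kJ/m²/yr
Path 2: 72500 × 0.1 × 0.1 × 0.1 × 0.1 = 7.25 kJ/m²/yr
Path 3: 4769000 × 0.1 × 0.1 × 0.1 × 0.1 = 476.9 kJ/m²/yr
Total at Node E: 56.5 + 7.25 + 476.9 = 540.65 kJ/m²/yr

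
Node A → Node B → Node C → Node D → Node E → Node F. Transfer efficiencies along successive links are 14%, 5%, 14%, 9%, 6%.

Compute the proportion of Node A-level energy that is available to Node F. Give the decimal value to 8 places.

0.00000529

Product of link efficiencies: 0.14 × 0.05 × 0.14 × 0.09 × 0.06 = 0.000005292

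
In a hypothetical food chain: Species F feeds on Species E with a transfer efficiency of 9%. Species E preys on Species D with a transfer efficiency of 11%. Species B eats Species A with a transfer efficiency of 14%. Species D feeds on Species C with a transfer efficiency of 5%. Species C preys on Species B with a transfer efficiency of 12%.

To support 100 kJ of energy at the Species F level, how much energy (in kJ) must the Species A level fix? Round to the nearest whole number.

12025012 kJ

Cumulative transfer efficiency: 0.14 × 0.12 × 0.05 × 0.11 × 0.09 = 0.000008316
Species A energy = 100 / 0.000008316 = 12025012 kJ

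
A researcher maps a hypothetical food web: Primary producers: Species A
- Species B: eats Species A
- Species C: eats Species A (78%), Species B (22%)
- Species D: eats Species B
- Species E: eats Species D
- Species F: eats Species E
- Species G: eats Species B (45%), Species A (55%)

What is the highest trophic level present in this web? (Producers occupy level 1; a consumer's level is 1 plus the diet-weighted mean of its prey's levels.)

5

Species B: 1 + 1 = 2
Species C: 1 + (0.78×1 + 0.22×2) = 2.22
Species D: 1 + 2 = 3
Species E: 1 + 3 = 4
Species F: 1 + 4 = 5
Species G: 1 + (0.45×2 + 0.55×1) = 2.45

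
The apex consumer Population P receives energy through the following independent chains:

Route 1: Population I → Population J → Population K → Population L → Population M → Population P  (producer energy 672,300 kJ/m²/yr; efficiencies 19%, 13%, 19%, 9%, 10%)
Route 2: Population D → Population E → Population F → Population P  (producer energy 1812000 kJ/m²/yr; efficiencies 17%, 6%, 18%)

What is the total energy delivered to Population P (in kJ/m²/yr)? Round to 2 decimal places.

Route 1: 672300 × 0.19 × 0.13 × 0.19 × 0.09 × 0.1 = 28.3959351 kJ/m²/yr
Route 2: 1812000 × 0.17 × 0.06 × 0.18 = 3326.832 kJ/m²/yr
Total at Population P: 28.3959351 + 3326.832 = 3355.2279351 kJ/m²/yr

3355.23 kJ/m²/yr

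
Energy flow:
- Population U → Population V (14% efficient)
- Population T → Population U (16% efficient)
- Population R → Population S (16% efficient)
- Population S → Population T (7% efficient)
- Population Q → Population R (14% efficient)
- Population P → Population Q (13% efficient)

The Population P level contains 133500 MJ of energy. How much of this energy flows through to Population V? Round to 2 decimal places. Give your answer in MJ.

Population Q: 133500 × 0.13 = 17355 MJ
Population R: 17355 × 0.14 = 2429.7 MJ
Population S: 2429.7 × 0.16 = 388.752 MJ
Population T: 388.752 × 0.07 = 27.21264 MJ
Population U: 27.21264 × 0.16 = 4.3540224 MJ
Population V: 4.3540224 × 0.14 = 0.609563136 MJ

0.61 MJ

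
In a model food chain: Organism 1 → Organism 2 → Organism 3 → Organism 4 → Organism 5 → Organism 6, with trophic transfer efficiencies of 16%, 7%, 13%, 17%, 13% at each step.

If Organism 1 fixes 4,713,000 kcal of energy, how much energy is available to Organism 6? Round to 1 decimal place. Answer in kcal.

Organism 2: 4713000 × 0.16 = 754080 kcal
Organism 3: 754080 × 0.07 = 52785.6 kcal
Organism 4: 52785.6 × 0.13 = 6862.128 kcal
Organism 5: 6862.128 × 0.17 = 1166.56176 kcal
Organism 6: 1166.56176 × 0.13 = 151.6530288 kcal

151.7 kcal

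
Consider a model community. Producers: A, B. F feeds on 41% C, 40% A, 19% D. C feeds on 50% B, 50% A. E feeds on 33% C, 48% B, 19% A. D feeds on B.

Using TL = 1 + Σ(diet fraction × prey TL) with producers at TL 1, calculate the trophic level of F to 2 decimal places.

2.60

C: 1 + (0.5×1 + 0.5×1) = 2
D: 1 + 1 = 2
E: 1 + (0.33×2 + 0.48×1 + 0.19×1) = 2.33
F: 1 + (0.41×2 + 0.4×1 + 0.19×2) = 2.6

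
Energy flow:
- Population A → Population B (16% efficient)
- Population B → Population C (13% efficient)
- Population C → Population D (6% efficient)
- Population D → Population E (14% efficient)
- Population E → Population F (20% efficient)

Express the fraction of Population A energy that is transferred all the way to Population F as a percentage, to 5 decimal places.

0.00349%

Product of link efficiencies: 0.16 × 0.13 × 0.06 × 0.14 × 0.2 = 0.000034944
As a percentage: 0.000034944 × 100 = 0.00349%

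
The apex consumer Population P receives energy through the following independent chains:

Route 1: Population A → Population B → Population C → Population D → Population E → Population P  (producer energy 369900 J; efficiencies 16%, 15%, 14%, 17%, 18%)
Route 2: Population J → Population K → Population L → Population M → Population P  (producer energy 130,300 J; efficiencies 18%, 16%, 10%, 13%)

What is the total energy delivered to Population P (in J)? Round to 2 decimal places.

86.82 J

Route 1: 369900 × 0.16 × 0.15 × 0.14 × 0.17 × 0.18 = 38.0316384 J
Route 2: 130300 × 0.18 × 0.16 × 0.1 × 0.13 = 48.78432 J
Total at Population P: 38.0316384 + 48.78432 = 86.8159584 J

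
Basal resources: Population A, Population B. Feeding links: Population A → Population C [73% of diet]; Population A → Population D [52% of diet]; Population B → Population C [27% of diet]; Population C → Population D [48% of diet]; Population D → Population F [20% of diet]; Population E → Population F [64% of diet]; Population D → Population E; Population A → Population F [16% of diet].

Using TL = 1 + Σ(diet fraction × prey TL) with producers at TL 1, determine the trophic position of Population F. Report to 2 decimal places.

3.88

Population C: 1 + (0.27×1 + 0.73×1) = 2
Population D: 1 + (0.52×1 + 0.48×2) = 2.48
Population E: 1 + 2.48 = 3.48
Population F: 1 + (0.2×2.48 + 0.16×1 + 0.64×3.48) = 3.8832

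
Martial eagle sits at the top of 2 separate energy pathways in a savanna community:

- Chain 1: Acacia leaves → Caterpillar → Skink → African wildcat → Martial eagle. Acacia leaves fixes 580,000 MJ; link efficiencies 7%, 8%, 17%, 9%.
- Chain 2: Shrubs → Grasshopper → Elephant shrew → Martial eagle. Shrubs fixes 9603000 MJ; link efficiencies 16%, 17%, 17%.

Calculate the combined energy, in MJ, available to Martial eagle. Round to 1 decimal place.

Chain 1: 580000 × 0.07 × 0.08 × 0.17 × 0.09 = 49.6944 MJ
Chain 2: 9603000 × 0.16 × 0.17 × 0.17 = 44404.272 MJ
Total at Martial eagle: 49.6944 + 44404.272 = 44453.9664 MJ

44454.0 MJ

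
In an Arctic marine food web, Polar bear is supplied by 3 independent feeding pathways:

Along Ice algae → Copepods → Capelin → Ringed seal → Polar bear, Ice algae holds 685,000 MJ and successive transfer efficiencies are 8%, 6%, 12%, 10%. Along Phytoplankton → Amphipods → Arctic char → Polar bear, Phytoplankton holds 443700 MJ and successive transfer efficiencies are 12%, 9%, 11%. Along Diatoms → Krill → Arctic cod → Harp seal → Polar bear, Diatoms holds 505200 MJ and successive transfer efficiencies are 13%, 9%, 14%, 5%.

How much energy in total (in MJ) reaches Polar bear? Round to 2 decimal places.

607.95 MJ

Via Ice algae: 685000 × 0.08 × 0.06 × 0.12 × 0.1 = 39.456 MJ
Via Phytoplankton: 443700 × 0.12 × 0.09 × 0.11 = 527.1156 MJ
Via Diatoms: 505200 × 0.13 × 0.09 × 0.14 × 0.05 = 41.37588 MJ
Total at Polar bear: 39.456 + 527.1156 + 41.37588 = 607.94748 MJ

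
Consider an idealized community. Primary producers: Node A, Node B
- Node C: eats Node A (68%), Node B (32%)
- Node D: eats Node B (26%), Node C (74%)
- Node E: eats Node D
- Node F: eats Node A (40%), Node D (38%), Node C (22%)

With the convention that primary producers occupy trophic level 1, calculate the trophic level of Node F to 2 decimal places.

2.88

Node C: 1 + (0.68×1 + 0.32×1) = 2
Node D: 1 + (0.26×1 + 0.74×2) = 2.74
Node E: 1 + 2.74 = 3.74
Node F: 1 + (0.4×1 + 0.38×2.74 + 0.22×2) = 2.8812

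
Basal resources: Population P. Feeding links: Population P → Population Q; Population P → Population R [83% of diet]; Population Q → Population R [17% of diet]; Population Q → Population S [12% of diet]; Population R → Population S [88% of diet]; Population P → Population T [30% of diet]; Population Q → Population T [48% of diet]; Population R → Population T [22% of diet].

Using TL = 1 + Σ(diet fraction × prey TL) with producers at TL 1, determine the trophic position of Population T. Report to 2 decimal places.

Population Q: 1 + 1 = 2
Population R: 1 + (0.83×1 + 0.17×2) = 2.17
Population S: 1 + (0.12×2 + 0.88×2.17) = 3.1496
Population T: 1 + (0.3×1 + 0.48×2 + 0.22×2.17) = 2.7374

2.74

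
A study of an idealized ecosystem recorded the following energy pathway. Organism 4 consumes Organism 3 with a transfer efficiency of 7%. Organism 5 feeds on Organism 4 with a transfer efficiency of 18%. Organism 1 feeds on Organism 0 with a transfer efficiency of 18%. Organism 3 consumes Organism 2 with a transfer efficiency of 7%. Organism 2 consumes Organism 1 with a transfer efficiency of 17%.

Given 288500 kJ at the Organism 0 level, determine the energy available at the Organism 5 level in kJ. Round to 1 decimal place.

Organism 1: 288500 × 0.18 = 51930 kJ
Organism 2: 51930 × 0.17 = 8828.1 kJ
Organism 3: 8828.1 × 0.07 = 617.967 kJ
Organism 4: 617.967 × 0.07 = 43.25769 kJ
Organism 5: 43.25769 × 0.18 = 7.7863842 kJ

7.8 kJ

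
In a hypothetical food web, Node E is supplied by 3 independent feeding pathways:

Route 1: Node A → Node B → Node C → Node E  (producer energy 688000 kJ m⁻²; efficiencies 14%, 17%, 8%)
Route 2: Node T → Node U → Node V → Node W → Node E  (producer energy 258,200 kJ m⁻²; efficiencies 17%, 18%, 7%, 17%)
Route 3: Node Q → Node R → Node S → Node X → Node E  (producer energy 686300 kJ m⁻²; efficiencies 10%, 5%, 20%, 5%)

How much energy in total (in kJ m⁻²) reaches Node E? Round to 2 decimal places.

1438.29 kJ m⁻²

Route 1: 688000 × 0.14 × 0.17 × 0.08 = 1309.952 kJ m⁻²
Route 2: 258200 × 0.17 × 0.18 × 0.07 × 0.17 = 94.020948 kJ m⁻²
Route 3: 686300 × 0.1 × 0.05 × 0.2 × 0.05 = 34.315 kJ m⁻²
Total at Node E: 1309.952 + 94.020948 + 34.315 = 1438.287948 kJ m⁻²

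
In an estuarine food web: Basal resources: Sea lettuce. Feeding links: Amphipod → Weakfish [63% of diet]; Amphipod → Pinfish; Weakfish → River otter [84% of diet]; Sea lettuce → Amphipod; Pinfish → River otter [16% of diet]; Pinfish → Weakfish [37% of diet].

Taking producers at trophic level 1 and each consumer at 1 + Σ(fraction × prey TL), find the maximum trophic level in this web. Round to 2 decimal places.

Amphipod: 1 + 1 = 2
Pinfish: 1 + 2 = 3
Weakfish: 1 + (0.37×3 + 0.63×2) = 3.37
River otter: 1 + (0.16×3 + 0.84×3.37) = 4.3108

4.31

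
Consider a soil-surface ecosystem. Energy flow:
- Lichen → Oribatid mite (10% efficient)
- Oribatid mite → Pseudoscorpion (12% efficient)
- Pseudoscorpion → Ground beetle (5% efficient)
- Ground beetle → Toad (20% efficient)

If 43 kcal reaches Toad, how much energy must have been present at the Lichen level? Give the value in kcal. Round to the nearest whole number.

358333 kcal

Cumulative transfer efficiency: 0.1 × 0.12 × 0.05 × 0.2 = 0.00012
Lichen energy = 43 / 0.00012 = 358333 kcal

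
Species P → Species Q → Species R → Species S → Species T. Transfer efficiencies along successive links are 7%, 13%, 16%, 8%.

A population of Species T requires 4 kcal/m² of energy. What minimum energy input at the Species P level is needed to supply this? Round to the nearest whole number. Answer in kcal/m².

Cumulative transfer efficiency: 0.07 × 0.13 × 0.16 × 0.08 = 0.00011648
Species P energy = 4 / 0.00011648 = 34341 kcal/m²

34341 kcal/m²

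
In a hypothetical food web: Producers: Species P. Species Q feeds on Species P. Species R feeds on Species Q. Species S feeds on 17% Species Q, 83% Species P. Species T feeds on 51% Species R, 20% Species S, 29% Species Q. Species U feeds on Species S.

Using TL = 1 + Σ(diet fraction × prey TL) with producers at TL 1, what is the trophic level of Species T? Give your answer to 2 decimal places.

3.54

Species Q: 1 + 1 = 2
Species R: 1 + 2 = 3
Species S: 1 + (0.17×2 + 0.83×1) = 2.17
Species T: 1 + (0.51×3 + 0.2×2.17 + 0.29×2) = 3.544
Species U: 1 + 2.17 = 3.17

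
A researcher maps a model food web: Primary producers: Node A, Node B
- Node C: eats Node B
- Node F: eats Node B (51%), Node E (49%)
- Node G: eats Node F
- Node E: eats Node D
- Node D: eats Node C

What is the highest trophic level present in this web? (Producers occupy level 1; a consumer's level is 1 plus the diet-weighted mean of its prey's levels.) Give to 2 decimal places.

4.47

Node C: 1 + 1 = 2
Node D: 1 + 2 = 3
Node E: 1 + 3 = 4
Node F: 1 + (0.51×1 + 0.49×4) = 3.47
Node G: 1 + 3.47 = 4.47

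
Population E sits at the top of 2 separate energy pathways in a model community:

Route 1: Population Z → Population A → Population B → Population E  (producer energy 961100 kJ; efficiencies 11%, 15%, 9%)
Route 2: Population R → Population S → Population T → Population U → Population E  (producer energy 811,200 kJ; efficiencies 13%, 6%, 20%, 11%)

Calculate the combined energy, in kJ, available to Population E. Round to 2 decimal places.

1566.44 kJ

Route 1: 961100 × 0.11 × 0.15 × 0.09 = 1427.2335 kJ
Route 2: 811200 × 0.13 × 0.06 × 0.2 × 0.11 = 139.20192 kJ
Total at Population E: 1427.2335 + 139.20192 = 1566.43542 kJ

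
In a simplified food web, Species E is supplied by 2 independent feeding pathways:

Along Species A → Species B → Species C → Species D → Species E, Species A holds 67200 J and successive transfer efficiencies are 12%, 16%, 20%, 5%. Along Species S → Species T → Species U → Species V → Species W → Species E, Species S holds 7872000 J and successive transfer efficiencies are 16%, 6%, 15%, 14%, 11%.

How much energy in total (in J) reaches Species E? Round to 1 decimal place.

Via Species A: 67200 × 0.12 × 0.16 × 0.2 × 0.05 = 12.9024 J
Via Species S: 7872000 × 0.16 × 0.06 × 0.15 × 0.14 × 0.11 = 174.569472 J
Total at Species E: 12.9024 + 174.569472 = 187.471872 J

187.5 J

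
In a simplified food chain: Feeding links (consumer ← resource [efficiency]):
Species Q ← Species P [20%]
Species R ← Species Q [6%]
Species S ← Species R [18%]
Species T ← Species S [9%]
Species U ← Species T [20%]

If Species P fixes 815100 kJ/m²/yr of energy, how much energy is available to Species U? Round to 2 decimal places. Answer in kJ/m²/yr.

Species Q: 815100 × 0.2 = 163020 kJ/m²/yr
Species R: 163020 × 0.06 = 9781.2 kJ/m²/yr
Species S: 9781.2 × 0.18 = 1760.616 kJ/m²/yr
Species T: 1760.616 × 0.09 = 158.45544 kJ/m²/yr
Species U: 158.45544 × 0.2 = 31.691088 kJ/m²/yr

31.69 kJ/m²/yr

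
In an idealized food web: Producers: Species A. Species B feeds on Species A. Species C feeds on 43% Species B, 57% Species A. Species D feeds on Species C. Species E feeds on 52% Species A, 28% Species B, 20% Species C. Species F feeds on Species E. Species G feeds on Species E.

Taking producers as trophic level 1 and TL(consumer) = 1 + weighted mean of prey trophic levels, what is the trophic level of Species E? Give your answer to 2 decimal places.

Species B: 1 + 1 = 2
Species C: 1 + (0.43×2 + 0.57×1) = 2.43
Species D: 1 + 2.43 = 3.43
Species E: 1 + (0.52×1 + 0.28×2 + 0.2×2.43) = 2.566
Species F: 1 + 2.566 = 3.566
Species G: 1 + 2.566 = 3.566

2.57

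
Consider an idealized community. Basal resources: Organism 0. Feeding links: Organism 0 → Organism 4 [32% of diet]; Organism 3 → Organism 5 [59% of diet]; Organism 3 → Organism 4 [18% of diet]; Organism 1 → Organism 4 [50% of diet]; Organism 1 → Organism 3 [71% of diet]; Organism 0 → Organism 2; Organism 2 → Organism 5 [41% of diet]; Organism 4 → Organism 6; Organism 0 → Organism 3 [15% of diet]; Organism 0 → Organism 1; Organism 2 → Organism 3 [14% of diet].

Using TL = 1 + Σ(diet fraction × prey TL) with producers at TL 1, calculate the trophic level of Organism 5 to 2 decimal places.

Organism 1: 1 + 1 = 2
Organism 2: 1 + 1 = 2
Organism 3: 1 + (0.15×1 + 0.71×2 + 0.14×2) = 2.85
Organism 4: 1 + (0.32×1 + 0.18×2.85 + 0.5×2) = 2.833
Organism 5: 1 + (0.59×2.85 + 0.41×2) = 3.5015
Organism 6: 1 + 2.833 = 3.833

3.50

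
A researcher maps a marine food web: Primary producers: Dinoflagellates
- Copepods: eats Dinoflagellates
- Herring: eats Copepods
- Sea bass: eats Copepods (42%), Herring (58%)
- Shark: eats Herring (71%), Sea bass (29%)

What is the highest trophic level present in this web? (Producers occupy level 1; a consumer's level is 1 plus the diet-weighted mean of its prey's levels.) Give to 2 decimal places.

Copepods: 1 + 1 = 2
Herring: 1 + 2 = 3
Sea bass: 1 + (0.42×2 + 0.58×3) = 3.58
Shark: 1 + (0.71×3 + 0.29×3.58) = 4.1682

4.17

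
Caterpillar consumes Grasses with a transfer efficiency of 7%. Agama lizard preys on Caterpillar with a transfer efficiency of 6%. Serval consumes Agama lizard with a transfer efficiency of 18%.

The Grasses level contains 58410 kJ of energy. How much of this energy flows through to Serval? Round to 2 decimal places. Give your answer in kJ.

Caterpillar: 58410 × 0.07 = 4088.7 kJ
Agama lizard: 4088.7 × 0.06 = 245.322 kJ
Serval: 245.322 × 0.18 = 44.15796 kJ

44.16 kJ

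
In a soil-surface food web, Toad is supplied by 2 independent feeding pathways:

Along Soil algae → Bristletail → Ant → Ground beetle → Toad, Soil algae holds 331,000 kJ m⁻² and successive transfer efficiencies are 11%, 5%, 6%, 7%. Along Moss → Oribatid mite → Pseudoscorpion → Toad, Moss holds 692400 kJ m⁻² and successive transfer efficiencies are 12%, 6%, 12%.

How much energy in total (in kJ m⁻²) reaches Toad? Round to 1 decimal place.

605.9 kJ m⁻²

Via Soil algae: 331000 × 0.11 × 0.05 × 0.06 × 0.07 = 7.6461 kJ m⁻²
Via Moss: 692400 × 0.12 × 0.06 × 0.12 = 598.2336 kJ m⁻²
Total at Toad: 7.6461 + 598.2336 = 605.8797 kJ m⁻²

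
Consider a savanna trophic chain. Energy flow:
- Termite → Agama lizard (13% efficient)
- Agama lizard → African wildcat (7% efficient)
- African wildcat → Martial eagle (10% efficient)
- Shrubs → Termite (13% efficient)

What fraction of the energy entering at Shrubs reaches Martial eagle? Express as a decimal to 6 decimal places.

Product of link efficiencies: 0.13 × 0.13 × 0.07 × 0.1 = 0.0001183

0.000118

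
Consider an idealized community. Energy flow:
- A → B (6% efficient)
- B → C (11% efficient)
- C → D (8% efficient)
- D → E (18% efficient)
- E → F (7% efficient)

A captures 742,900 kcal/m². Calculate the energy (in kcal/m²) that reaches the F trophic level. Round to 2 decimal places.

4.94 kcal/m²

B: 742900 × 0.06 = 44574 kcal/m²
C: 44574 × 0.11 = 4903.14 kcal/m²
D: 4903.14 × 0.08 = 392.2512 kcal/m²
E: 392.2512 × 0.18 = 70.605216 kcal/m²
F: 70.605216 × 0.07 = 4.94236512 kcal/m²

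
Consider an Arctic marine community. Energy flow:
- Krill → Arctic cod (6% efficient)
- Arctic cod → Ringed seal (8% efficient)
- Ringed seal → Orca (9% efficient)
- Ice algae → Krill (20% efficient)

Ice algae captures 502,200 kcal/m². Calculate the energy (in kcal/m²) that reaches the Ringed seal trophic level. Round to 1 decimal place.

482.1 kcal/m²

Krill: 502200 × 0.2 = 100440 kcal/m²
Arctic cod: 100440 × 0.06 = 6026.4 kcal/m²
Ringed seal: 6026.4 × 0.08 = 482.112 kcal/m²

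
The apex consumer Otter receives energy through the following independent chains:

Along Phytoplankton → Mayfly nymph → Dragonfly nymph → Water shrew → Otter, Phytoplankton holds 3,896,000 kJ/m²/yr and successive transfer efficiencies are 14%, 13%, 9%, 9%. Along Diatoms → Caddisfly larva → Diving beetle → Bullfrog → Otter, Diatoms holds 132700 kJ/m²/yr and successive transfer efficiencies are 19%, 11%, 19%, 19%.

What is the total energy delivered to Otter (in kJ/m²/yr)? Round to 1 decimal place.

Via Phytoplankton: 3896000 × 0.14 × 0.13 × 0.09 × 0.09 = 574.34832 kJ/m²/yr
Via Diatoms: 132700 × 0.19 × 0.11 × 0.19 × 0.19 = 100.120823 kJ/m²/yr
Total at Otter: 574.34832 + 100.120823 = 674.469143 kJ/m²/yr

674.5 kJ/m²/yr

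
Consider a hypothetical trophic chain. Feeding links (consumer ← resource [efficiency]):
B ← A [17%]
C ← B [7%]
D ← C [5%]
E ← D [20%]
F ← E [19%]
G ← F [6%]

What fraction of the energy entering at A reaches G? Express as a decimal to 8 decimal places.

Product of link efficiencies: 0.17 × 0.07 × 0.05 × 0.2 × 0.19 × 0.06 = 0.0000013566

0.00000136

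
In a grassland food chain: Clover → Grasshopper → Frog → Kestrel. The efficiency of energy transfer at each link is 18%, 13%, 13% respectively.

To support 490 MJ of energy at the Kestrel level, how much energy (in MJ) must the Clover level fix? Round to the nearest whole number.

Cumulative transfer efficiency: 0.18 × 0.13 × 0.13 = 0.003042
Clover energy = 490 / 0.003042 = 161078 MJ

161078 MJ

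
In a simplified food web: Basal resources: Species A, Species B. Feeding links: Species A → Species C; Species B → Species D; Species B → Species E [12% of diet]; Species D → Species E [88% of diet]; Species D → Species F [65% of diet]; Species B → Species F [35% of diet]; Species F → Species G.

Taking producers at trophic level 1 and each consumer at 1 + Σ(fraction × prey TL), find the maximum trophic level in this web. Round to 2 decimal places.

3.65

Species C: 1 + 1 = 2
Species D: 1 + 1 = 2
Species E: 1 + (0.12×1 + 0.88×2) = 2.88
Species F: 1 + (0.65×2 + 0.35×1) = 2.65
Species G: 1 + 2.65 = 3.65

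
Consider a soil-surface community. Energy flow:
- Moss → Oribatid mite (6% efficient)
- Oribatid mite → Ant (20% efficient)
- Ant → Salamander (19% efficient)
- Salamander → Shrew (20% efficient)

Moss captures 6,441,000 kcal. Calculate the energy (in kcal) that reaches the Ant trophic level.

77292 kcal

Oribatid mite: 6441000 × 0.06 = 386460 kcal
Ant: 386460 × 0.2 = 77292 kcal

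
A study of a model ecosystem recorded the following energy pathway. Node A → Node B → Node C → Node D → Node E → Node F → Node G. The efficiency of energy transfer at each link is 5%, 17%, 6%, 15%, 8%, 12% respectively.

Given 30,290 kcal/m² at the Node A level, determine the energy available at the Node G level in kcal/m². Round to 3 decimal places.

0.022 kcal/m²

Node B: 30290 × 0.05 = 1514.5 kcal/m²
Node C: 1514.5 × 0.17 = 257.465 kcal/m²
Node D: 257.465 × 0.06 = 15.4479 kcal/m²
Node E: 15.4479 × 0.15 = 2.317185 kcal/m²
Node F: 2.317185 × 0.08 = 0.1853748 kcal/m²
Node G: 0.1853748 × 0.12 = 0.022244976 kcal/m²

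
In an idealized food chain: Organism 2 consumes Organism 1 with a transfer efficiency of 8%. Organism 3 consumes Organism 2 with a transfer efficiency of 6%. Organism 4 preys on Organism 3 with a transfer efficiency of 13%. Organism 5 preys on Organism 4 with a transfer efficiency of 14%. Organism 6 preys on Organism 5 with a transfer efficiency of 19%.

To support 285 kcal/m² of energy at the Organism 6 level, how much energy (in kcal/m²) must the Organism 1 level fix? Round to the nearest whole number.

Cumulative transfer efficiency: 0.08 × 0.06 × 0.13 × 0.14 × 0.19 = 0.0000165984
Organism 1 energy = 285 / 0.0000165984 = 17170330 kcal/m²

17170330 kcal/m²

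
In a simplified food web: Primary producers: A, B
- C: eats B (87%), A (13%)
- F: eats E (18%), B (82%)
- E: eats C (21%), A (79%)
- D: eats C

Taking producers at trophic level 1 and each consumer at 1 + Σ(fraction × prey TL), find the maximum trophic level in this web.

3

C: 1 + (0.87×1 + 0.13×1) = 2
D: 1 + 2 = 3
E: 1 + (0.21×2 + 0.79×1) = 2.21
F: 1 + (0.18×2.21 + 0.82×1) = 2.2178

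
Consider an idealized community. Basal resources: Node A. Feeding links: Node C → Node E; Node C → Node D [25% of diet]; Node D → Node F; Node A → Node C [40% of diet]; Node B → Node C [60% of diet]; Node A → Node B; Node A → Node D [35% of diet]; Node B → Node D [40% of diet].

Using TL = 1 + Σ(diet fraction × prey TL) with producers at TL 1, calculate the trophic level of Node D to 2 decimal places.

Node B: 1 + 1 = 2
Node C: 1 + (0.4×1 + 0.6×2) = 2.6
Node D: 1 + (0.25×2.6 + 0.4×2 + 0.35×1) = 2.8
Node E: 1 + 2.6 = 3.6
Node F: 1 + 2.8 = 3.8

2.80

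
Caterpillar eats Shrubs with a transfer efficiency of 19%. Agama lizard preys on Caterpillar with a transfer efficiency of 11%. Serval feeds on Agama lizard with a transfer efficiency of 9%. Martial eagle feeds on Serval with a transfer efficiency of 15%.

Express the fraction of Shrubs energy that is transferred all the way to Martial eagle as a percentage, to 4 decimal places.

Product of link efficiencies: 0.19 × 0.11 × 0.09 × 0.15 = 0.00028215
As a percentage: 0.00028215 × 100 = 0.0282%

0.0282%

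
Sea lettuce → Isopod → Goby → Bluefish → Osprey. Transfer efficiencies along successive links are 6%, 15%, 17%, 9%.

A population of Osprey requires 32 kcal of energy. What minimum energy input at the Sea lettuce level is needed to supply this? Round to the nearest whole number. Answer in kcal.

232389 kcal

Cumulative transfer efficiency: 0.06 × 0.15 × 0.17 × 0.09 = 0.0001377
Sea lettuce energy = 32 / 0.0001377 = 232389 kcal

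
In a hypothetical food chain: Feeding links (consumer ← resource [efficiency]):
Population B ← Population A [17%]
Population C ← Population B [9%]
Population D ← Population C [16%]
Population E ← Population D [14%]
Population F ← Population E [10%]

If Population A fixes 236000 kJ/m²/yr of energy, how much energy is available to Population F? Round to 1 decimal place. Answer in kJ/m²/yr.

Population B: 236000 × 0.17 = 40120 kJ/m²/yr
Population C: 40120 × 0.09 = 3610.8 kJ/m²/yr
Population D: 3610.8 × 0.16 = 577.728 kJ/m²/yr
Population E: 577.728 × 0.14 = 80.88192 kJ/m²/yr
Population F: 80.88192 × 0.1 = 8.088192 kJ/m²/yr

8.1 kJ/m²/yr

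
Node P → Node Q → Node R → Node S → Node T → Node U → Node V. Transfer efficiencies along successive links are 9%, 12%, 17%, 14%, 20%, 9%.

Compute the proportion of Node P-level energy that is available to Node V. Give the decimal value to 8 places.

0.00000463

Product of link efficiencies: 0.09 × 0.12 × 0.17 × 0.14 × 0.2 × 0.09 = 0.00000462672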